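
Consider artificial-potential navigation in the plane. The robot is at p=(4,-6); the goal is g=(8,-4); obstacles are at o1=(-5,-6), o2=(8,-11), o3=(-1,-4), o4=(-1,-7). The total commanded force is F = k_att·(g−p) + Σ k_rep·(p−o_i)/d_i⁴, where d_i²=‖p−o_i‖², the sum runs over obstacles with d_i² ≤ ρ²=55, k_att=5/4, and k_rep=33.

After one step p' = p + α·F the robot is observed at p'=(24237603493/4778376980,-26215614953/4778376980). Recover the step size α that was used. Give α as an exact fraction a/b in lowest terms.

α = 1/5

F_att = 5/4·(g−p) = 5/4·(4,2) = (5.0000,2.5000)
o1: d²=81 > ρ²=55 → inactive
o2: d²=41 ≤ ρ²=55; F_rep = 33·(-4,5)/41² = (-0.0785,0.0982)
o3: d²=29 ≤ ρ²=55; F_rep = 33·(5,-2)/29² = (0.1962,-0.0785)
o4: d²=26 ≤ ρ²=55; F_rep = 33·(5,1)/26² = (0.2441,0.0488)
F = F_att + ΣF_rep = (5.3618,2.5685)
Δp = p'−p = (1.0724,0.5137); α = Δx/Fx = (5124095573/4778376980) / (5124095573/955675396) = 1/5
check: Δy/Fy = (2454646927/4778376980) / (2454646927/955675396) = 1/5 ✓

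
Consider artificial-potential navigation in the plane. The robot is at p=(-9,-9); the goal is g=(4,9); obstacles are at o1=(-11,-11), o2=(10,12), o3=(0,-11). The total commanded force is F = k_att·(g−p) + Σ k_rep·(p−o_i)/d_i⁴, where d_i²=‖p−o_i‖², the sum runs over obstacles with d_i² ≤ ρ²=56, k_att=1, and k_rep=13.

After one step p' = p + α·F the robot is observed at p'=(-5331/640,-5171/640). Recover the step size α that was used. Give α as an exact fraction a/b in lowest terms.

α = 1/20

F_att = 1·(g−p) = 1·(13,18) = (13.0000,18.0000)
o1: d²=8 ≤ ρ²=56; F_rep = 13·(2,2)/8² = (0.4062,0.4062)
o2: d²=802 > ρ²=56 → inactive
o3: d²=85 > ρ²=56 → inactive
F = F_att + ΣF_rep = (13.4062,18.4062)
Δp = p'−p = (0.6703,0.9203); α = Δx/Fx = (429/640) / (429/32) = 1/20
check: Δy/Fy = (589/640) / (589/32) = 1/20 ✓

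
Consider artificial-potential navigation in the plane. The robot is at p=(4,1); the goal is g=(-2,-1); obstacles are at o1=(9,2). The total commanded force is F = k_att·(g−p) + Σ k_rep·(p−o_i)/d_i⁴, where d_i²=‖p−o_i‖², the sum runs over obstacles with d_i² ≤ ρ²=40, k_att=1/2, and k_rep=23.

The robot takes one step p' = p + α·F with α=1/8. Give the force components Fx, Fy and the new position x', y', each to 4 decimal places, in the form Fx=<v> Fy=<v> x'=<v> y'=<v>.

Fx=-3.1701 Fy=-1.0340 x'=3.6037 y'=0.8707

F_att = 1/2·(g−p) = 1/2·(-6,-2) = (-3.0000,-1.0000)
o1: d²=26 ≤ ρ²=40; F_rep = 23·(-5,-1)/26² = (-0.1701,-0.0340)
F = F_att + ΣF_rep = (-3.1701,-1.0340)
p' = p + 1/8·F = (3.6037,0.8707)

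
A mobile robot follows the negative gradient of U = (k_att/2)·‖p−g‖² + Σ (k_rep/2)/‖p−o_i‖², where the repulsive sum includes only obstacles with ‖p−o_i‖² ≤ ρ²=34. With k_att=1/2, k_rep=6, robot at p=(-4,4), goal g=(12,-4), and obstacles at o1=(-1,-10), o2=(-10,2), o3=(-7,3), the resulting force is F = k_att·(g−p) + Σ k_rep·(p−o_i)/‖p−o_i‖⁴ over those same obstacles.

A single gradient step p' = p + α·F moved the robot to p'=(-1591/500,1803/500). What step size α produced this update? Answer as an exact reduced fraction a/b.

F_att = 1/2·(g−p) = 1/2·(16,-8) = (8.0000,-4.0000)
o1: d²=205 > ρ²=34 → inactive
o2: d²=40 > ρ²=34 → inactive
o3: d²=10 ≤ ρ²=34; F_rep = 6·(3,1)/10² = (0.1800,0.0600)
F = F_att + ΣF_rep = (8.1800,-3.9400)
Δp = p'−p = (0.8180,-0.3940); α = Δx/Fx = (409/500) / (409/50) = 1/10
check: Δy/Fy = (-197/500) / (-197/50) = 1/10 ✓

α = 1/10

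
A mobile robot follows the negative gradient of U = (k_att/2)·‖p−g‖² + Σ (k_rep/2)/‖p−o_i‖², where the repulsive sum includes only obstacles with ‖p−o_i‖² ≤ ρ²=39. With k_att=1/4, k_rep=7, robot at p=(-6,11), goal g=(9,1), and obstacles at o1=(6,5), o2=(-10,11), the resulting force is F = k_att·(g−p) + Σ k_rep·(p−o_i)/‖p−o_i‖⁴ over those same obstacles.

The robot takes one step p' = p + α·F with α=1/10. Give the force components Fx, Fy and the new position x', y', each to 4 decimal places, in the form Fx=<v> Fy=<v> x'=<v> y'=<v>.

Fx=3.8594 Fy=-2.5000 x'=-5.6141 y'=10.7500

F_att = 1/4·(g−p) = 1/4·(15,-10) = (3.7500,-2.5000)
o1: d²=180 > ρ²=39 → inactive
o2: d²=16 ≤ ρ²=39; F_rep = 7·(4,0)/16² = (0.1094,0.0000)
F = F_att + ΣF_rep = (3.8594,-2.5000)
p' = p + 1/10·F = (-5.6141,10.7500)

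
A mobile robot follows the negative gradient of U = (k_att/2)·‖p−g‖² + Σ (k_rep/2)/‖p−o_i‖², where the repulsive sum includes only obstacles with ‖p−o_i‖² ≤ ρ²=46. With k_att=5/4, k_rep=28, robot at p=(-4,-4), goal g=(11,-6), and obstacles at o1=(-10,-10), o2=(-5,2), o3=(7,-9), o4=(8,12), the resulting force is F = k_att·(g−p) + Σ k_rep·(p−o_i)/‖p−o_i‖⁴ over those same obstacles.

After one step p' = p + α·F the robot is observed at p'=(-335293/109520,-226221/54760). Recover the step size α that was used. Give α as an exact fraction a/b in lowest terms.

α = 1/20

F_att = 5/4·(g−p) = 5/4·(15,-2) = (18.7500,-2.5000)
o1: d²=72 > ρ²=46 → inactive
o2: d²=37 ≤ ρ²=46; F_rep = 28·(1,-6)/37² = (0.0205,-0.1227)
o3: d²=146 > ρ²=46 → inactive
o4: d²=400 > ρ²=46 → inactive
F = F_att + ΣF_rep = (18.7705,-2.6227)
Δp = p'−p = (0.9385,-0.1311); α = Δx/Fx = (102787/109520) / (102787/5476) = 1/20
check: Δy/Fy = (-7181/54760) / (-7181/2738) = 1/20 ✓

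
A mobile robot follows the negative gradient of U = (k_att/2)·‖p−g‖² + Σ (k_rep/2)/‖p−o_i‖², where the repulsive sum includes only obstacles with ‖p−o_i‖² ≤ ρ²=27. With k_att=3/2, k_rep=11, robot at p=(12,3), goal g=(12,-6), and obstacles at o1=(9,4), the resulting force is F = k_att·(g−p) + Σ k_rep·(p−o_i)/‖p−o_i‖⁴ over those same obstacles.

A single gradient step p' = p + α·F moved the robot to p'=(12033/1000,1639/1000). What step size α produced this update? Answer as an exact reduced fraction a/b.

α = 1/10

F_att = 3/2·(g−p) = 3/2·(0,-9) = (0.0000,-13.5000)
o1: d²=10 ≤ ρ²=27; F_rep = 11·(3,-1)/10² = (0.3300,-0.1100)
F = F_att + ΣF_rep = (0.3300,-13.6100)
Δp = p'−p = (0.0330,-1.3610); α = Δx/Fx = (33/1000) / (33/100) = 1/10
check: Δy/Fy = (-1361/1000) / (-1361/100) = 1/10 ✓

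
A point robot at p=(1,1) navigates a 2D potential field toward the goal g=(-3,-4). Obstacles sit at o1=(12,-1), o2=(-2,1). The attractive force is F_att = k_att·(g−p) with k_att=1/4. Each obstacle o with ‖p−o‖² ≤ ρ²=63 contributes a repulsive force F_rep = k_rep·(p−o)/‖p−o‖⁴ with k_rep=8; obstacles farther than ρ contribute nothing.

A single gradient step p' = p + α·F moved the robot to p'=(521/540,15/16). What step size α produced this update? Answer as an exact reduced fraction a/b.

α = 1/20

F_att = 1/4·(g−p) = 1/4·(-4,-5) = (-1.0000,-1.2500)
o1: d²=125 > ρ²=63 → inactive
o2: d²=9 ≤ ρ²=63; F_rep = 8·(3,0)/9² = (0.2963,0.0000)
F = F_att + ΣF_rep = (-0.7037,-1.2500)
Δp = p'−p = (-0.0352,-0.0625); α = Δx/Fx = (-19/540) / (-19/27) = 1/20
check: Δy/Fy = (-1/16) / (-5/4) = 1/20 ✓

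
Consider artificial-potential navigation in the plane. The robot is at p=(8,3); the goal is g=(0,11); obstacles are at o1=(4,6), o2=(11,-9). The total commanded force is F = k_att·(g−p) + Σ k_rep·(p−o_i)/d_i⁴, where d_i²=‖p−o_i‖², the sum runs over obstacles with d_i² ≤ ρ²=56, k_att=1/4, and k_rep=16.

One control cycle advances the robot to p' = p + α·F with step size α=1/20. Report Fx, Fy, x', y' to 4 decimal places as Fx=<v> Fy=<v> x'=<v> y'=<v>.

Fx=-1.8976 Fy=1.9232 x'=7.9051 y'=3.0962

F_att = 1/4·(g−p) = 1/4·(-8,8) = (-2.0000,2.0000)
o1: d²=25 ≤ ρ²=56; F_rep = 16·(4,-3)/25² = (0.1024,-0.0768)
o2: d²=153 > ρ²=56 → inactive
F = F_att + ΣF_rep = (-1.8976,1.9232)
p' = p + 1/20·F = (7.9051,3.0962)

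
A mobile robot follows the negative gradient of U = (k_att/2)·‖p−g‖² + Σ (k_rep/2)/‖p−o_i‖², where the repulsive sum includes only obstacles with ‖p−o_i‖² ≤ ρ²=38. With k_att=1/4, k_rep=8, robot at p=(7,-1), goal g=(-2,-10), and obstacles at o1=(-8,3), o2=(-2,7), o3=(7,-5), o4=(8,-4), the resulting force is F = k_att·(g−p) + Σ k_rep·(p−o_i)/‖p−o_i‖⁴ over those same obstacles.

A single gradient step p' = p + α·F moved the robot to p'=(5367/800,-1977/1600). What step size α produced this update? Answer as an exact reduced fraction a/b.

α = 1/8

F_att = 1/4·(g−p) = 1/4·(-9,-9) = (-2.2500,-2.2500)
o1: d²=241 > ρ²=38 → inactive
o2: d²=145 > ρ²=38 → inactive
o3: d²=16 ≤ ρ²=38; F_rep = 8·(0,4)/16² = (0.0000,0.1250)
o4: d²=10 ≤ ρ²=38; F_rep = 8·(-1,3)/10² = (-0.0800,0.2400)
F = F_att + ΣF_rep = (-2.3300,-1.8850)
Δp = p'−p = (-0.2913,-0.2356); α = Δx/Fx = (-233/800) / (-233/100) = 1/8
check: Δy/Fy = (-377/1600) / (-377/200) = 1/8 ✓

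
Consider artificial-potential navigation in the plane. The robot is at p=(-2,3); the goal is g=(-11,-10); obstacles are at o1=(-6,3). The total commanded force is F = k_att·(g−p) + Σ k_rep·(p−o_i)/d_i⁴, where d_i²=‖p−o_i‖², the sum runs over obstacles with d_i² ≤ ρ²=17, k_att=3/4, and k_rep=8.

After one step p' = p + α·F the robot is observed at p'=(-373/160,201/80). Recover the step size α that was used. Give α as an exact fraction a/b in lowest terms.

α = 1/20

F_att = 3/4·(g−p) = 3/4·(-9,-13) = (-6.7500,-9.7500)
o1: d²=16 ≤ ρ²=17; F_rep = 8·(4,0)/16² = (0.1250,0.0000)
F = F_att + ΣF_rep = (-6.6250,-9.7500)
Δp = p'−p = (-0.3312,-0.4875); α = Δx/Fx = (-53/160) / (-53/8) = 1/20
check: Δy/Fy = (-39/80) / (-39/4) = 1/20 ✓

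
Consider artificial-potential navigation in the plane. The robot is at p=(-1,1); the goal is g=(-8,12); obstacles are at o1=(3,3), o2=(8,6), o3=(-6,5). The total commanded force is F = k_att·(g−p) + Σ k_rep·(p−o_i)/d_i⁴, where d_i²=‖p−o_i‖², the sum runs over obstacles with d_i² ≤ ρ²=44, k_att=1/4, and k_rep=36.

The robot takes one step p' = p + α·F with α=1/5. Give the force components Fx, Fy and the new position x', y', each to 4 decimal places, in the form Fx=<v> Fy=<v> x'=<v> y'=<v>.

F_att = 1/4·(g−p) = 1/4·(-7,11) = (-1.7500,2.7500)
o1: d²=20 ≤ ρ²=44; F_rep = 36·(-4,-2)/20² = (-0.3600,-0.1800)
o2: d²=106 > ρ²=44 → inactive
o3: d²=41 ≤ ρ²=44; F_rep = 36·(5,-4)/41² = (0.1071,-0.0857)
F = F_att + ΣF_rep = (-2.0029,2.4843)
p' = p + 1/5·F = (-1.4006,1.4969)

Fx=-2.0029 Fy=2.4843 x'=-1.4006 y'=1.4969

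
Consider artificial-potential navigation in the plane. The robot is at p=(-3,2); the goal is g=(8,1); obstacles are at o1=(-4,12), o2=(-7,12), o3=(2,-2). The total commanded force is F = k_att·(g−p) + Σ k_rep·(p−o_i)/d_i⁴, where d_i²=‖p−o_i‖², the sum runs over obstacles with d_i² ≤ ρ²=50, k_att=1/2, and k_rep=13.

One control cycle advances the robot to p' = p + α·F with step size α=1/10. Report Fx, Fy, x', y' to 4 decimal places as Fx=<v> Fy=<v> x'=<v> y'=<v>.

F_att = 1/2·(g−p) = 1/2·(11,-1) = (5.5000,-0.5000)
o1: d²=101 > ρ²=50 → inactive
o2: d²=116 > ρ²=50 → inactive
o3: d²=41 ≤ ρ²=50; F_rep = 13·(-5,4)/41² = (-0.0387,0.0309)
F = F_att + ΣF_rep = (5.4613,-0.4691)
p' = p + 1/10·F = (-2.4539,1.9531)

Fx=5.4613 Fy=-0.4691 x'=-2.4539 y'=1.9531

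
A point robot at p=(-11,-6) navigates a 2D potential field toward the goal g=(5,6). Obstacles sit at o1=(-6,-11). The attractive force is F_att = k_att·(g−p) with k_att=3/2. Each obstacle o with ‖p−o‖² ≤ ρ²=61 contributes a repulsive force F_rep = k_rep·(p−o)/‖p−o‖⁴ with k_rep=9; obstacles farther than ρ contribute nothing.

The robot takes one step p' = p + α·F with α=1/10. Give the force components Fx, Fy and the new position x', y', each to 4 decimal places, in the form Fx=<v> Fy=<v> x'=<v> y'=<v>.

F_att = 3/2·(g−p) = 3/2·(16,12) = (24.0000,18.0000)
o1: d²=50 ≤ ρ²=61; F_rep = 9·(-5,5)/50² = (-0.0180,0.0180)
F = F_att + ΣF_rep = (23.9820,18.0180)
p' = p + 1/10·F = (-8.6018,-4.1982)

Fx=23.9820 Fy=18.0180 x'=-8.6018 y'=-4.1982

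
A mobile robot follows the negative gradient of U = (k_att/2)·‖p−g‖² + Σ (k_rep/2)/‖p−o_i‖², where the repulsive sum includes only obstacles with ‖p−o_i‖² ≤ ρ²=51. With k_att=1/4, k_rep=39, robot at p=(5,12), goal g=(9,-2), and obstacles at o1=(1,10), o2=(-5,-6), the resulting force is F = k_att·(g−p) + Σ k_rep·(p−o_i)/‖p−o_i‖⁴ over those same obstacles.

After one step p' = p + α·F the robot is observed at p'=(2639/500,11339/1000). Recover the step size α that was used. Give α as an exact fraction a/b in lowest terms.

F_att = 1/4·(g−p) = 1/4·(4,-14) = (1.0000,-3.5000)
o1: d²=20 ≤ ρ²=51; F_rep = 39·(4,2)/20² = (0.3900,0.1950)
o2: d²=424 > ρ²=51 → inactive
F = F_att + ΣF_rep = (1.3900,-3.3050)
Δp = p'−p = (0.2780,-0.6610); α = Δx/Fx = (139/500) / (139/100) = 1/5
check: Δy/Fy = (-661/1000) / (-661/200) = 1/5 ✓

α = 1/5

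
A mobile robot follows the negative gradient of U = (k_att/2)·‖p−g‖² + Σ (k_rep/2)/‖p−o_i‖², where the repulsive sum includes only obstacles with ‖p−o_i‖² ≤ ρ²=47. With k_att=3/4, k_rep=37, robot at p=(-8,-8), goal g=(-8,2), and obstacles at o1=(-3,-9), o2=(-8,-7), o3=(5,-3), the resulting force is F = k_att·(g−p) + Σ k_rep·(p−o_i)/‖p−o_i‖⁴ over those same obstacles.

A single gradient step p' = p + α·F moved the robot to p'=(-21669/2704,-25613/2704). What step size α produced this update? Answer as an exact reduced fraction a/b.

α = 1/20

F_att = 3/4·(g−p) = 3/4·(0,10) = (0.0000,7.5000)
o1: d²=26 ≤ ρ²=47; F_rep = 37·(-5,1)/26² = (-0.2737,0.0547)
o2: d²=1 ≤ ρ²=47; F_rep = 37·(0,-1)/1² = (0.0000,-37.0000)
o3: d²=194 > ρ²=47 → inactive
F = F_att + ΣF_rep = (-0.2737,-29.4453)
Δp = p'−p = (-0.0137,-1.4723); α = Δx/Fx = (-37/2704) / (-185/676) = 1/20
check: Δy/Fy = (-3981/2704) / (-19905/676) = 1/20 ✓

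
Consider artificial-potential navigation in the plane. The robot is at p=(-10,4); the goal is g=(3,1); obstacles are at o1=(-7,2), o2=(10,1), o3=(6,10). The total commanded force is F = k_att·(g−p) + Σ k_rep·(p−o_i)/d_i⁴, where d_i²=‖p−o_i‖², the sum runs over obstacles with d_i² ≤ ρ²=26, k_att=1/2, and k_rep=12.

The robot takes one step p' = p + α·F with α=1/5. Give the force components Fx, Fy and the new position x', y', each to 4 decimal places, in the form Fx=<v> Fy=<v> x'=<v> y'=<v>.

F_att = 1/2·(g−p) = 1/2·(13,-3) = (6.5000,-1.5000)
o1: d²=13 ≤ ρ²=26; F_rep = 12·(-3,2)/13² = (-0.2130,0.1420)
o2: d²=409 > ρ²=26 → inactive
o3: d²=292 > ρ²=26 → inactive
F = F_att + ΣF_rep = (6.2870,-1.3580)
p' = p + 1/5·F = (-8.7426,3.7284)

Fx=6.2870 Fy=-1.3580 x'=-8.7426 y'=3.7284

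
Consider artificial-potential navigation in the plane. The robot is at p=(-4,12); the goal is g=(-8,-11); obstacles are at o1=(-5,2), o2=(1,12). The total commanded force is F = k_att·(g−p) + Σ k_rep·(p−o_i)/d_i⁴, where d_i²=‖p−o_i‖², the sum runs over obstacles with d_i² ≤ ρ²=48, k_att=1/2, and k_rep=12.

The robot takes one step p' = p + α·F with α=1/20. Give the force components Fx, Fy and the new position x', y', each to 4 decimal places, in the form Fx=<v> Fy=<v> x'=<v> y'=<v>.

F_att = 1/2·(g−p) = 1/2·(-4,-23) = (-2.0000,-11.5000)
o1: d²=101 > ρ²=48 → inactive
o2: d²=25 ≤ ρ²=48; F_rep = 12·(-5,0)/25² = (-0.0960,0.0000)
F = F_att + ΣF_rep = (-2.0960,-11.5000)
p' = p + 1/20·F = (-4.1048,11.4250)

Fx=-2.0960 Fy=-11.5000 x'=-4.1048 y'=11.4250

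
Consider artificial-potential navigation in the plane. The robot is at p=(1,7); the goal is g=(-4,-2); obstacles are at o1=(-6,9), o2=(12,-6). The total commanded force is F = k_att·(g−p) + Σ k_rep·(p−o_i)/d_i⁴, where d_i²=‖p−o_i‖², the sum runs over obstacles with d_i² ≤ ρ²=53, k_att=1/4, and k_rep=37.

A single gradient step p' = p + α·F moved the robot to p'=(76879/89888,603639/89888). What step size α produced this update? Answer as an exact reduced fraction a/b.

α = 1/8

F_att = 1/4·(g−p) = 1/4·(-5,-9) = (-1.2500,-2.2500)
o1: d²=53 ≤ ρ²=53; F_rep = 37·(7,-2)/53² = (0.0922,-0.0263)
o2: d²=290 > ρ²=53 → inactive
F = F_att + ΣF_rep = (-1.1578,-2.2763)
Δp = p'−p = (-0.1447,-0.2845); α = Δx/Fx = (-13009/89888) / (-13009/11236) = 1/8
check: Δy/Fy = (-25577/89888) / (-25577/11236) = 1/8 ✓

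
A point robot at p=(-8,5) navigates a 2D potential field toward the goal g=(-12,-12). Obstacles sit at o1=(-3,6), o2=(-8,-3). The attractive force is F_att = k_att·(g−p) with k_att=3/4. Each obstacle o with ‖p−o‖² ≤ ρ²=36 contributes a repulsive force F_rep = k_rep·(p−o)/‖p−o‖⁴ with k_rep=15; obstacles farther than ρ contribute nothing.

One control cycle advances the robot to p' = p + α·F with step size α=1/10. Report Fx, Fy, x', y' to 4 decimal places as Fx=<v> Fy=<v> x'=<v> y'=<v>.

F_att = 3/4·(g−p) = 3/4·(-4,-17) = (-3.0000,-12.7500)
o1: d²=26 ≤ ρ²=36; F_rep = 15·(-5,-1)/26² = (-0.1109,-0.0222)
o2: d²=64 > ρ²=36 → inactive
F = F_att + ΣF_rep = (-3.1109,-12.7722)
p' = p + 1/10·F = (-8.3111,3.7228)

Fx=-3.1109 Fy=-12.7722 x'=-8.3111 y'=3.7228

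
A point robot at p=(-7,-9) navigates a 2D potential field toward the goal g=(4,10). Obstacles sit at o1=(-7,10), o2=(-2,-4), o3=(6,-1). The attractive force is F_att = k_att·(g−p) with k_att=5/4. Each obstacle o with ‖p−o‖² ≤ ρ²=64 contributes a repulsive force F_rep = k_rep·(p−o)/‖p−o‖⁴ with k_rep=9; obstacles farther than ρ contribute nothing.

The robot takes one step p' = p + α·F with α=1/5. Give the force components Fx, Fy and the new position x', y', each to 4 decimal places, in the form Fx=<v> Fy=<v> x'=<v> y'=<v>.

Fx=13.7320 Fy=23.7320 x'=-4.2536 y'=-4.2536

F_att = 5/4·(g−p) = 5/4·(11,19) = (13.7500,23.7500)
o1: d²=361 > ρ²=64 → inactive
o2: d²=50 ≤ ρ²=64; F_rep = 9·(-5,-5)/50² = (-0.0180,-0.0180)
o3: d²=233 > ρ²=64 → inactive
F = F_att + ΣF_rep = (13.7320,23.7320)
p' = p + 1/5·F = (-4.2536,-4.2536)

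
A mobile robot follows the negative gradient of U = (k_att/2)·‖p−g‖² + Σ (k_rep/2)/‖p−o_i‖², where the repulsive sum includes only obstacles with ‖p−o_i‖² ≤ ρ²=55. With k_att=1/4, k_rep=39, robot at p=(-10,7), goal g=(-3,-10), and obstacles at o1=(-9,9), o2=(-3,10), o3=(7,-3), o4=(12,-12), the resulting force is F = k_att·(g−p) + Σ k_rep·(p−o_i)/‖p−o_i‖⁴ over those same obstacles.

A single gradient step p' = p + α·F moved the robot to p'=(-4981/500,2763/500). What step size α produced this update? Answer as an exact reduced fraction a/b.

α = 1/5

F_att = 1/4·(g−p) = 1/4·(7,-17) = (1.7500,-4.2500)
o1: d²=5 ≤ ρ²=55; F_rep = 39·(-1,-2)/5² = (-1.5600,-3.1200)
o2: d²=58 > ρ²=55 → inactive
o3: d²=389 > ρ²=55 → inactive
o4: d²=845 > ρ²=55 → inactive
F = F_att + ΣF_rep = (0.1900,-7.3700)
Δp = p'−p = (0.0380,-1.4740); α = Δx/Fx = (19/500) / (19/100) = 1/5
check: Δy/Fy = (-737/500) / (-737/100) = 1/5 ✓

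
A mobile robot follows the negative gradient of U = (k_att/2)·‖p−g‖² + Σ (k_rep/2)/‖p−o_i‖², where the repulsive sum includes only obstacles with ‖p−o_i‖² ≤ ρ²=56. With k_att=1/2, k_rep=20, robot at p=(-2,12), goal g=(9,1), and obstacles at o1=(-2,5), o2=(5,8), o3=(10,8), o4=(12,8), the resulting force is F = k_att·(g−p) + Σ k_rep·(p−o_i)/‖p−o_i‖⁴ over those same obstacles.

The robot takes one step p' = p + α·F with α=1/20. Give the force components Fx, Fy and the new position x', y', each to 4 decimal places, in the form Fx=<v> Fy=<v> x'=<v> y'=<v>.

Fx=5.5000 Fy=-5.4417 x'=-1.7250 y'=11.7279

F_att = 1/2·(g−p) = 1/2·(11,-11) = (5.5000,-5.5000)
o1: d²=49 ≤ ρ²=56; F_rep = 20·(0,7)/49² = (0.0000,0.0583)
o2: d²=65 > ρ²=56 → inactive
o3: d²=160 > ρ²=56 → inactive
o4: d²=212 > ρ²=56 → inactive
F = F_att + ΣF_rep = (5.5000,-5.4417)
p' = p + 1/20·F = (-1.7250,11.7279)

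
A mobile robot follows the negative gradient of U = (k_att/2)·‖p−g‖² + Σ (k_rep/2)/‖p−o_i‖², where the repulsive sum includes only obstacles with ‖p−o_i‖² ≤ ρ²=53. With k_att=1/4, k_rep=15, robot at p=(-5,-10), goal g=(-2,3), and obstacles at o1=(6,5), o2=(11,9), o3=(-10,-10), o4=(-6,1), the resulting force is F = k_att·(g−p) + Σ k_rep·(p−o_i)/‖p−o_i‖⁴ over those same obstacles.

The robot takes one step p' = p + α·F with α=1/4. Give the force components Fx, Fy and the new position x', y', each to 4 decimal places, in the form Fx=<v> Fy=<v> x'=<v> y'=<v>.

F_att = 1/4·(g−p) = 1/4·(3,13) = (0.7500,3.2500)
o1: d²=346 > ρ²=53 → inactive
o2: d²=617 > ρ²=53 → inactive
o3: d²=25 ≤ ρ²=53; F_rep = 15·(5,0)/25² = (0.1200,0.0000)
o4: d²=122 > ρ²=53 → inactive
F = F_att + ΣF_rep = (0.8700,3.2500)
p' = p + 1/4·F = (-4.7825,-9.1875)

Fx=0.8700 Fy=3.2500 x'=-4.7825 y'=-9.1875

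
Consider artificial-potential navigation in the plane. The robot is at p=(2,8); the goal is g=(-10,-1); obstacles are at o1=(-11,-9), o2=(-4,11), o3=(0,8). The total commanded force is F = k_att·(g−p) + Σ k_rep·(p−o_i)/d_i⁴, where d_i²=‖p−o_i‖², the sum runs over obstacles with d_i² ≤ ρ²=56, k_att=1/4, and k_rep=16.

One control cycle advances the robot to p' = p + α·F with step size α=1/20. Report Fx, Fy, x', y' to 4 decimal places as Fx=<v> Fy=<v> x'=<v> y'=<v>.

F_att = 1/4·(g−p) = 1/4·(-12,-9) = (-3.0000,-2.2500)
o1: d²=458 > ρ²=56 → inactive
o2: d²=45 ≤ ρ²=56; F_rep = 16·(6,-3)/45² = (0.0474,-0.0237)
o3: d²=4 ≤ ρ²=56; F_rep = 16·(2,0)/4² = (2.0000,0.0000)
F = F_att + ΣF_rep = (-0.9526,-2.2737)
p' = p + 1/20·F = (1.9524,7.8863)

Fx=-0.9526 Fy=-2.2737 x'=1.9524 y'=7.8863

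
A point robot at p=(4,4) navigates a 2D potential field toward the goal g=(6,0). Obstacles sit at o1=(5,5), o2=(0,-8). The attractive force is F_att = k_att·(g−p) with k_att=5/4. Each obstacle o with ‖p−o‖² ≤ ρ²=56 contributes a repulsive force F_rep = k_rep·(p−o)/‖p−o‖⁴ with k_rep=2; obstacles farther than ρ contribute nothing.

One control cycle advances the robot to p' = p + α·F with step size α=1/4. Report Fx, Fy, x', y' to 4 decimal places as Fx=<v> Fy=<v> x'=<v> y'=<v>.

F_att = 5/4·(g−p) = 5/4·(2,-4) = (2.5000,-5.0000)
o1: d²=2 ≤ ρ²=56; F_rep = 2·(-1,-1)/2² = (-0.5000,-0.5000)
o2: d²=160 > ρ²=56 → inactive
F = F_att + ΣF_rep = (2.0000,-5.5000)
p' = p + 1/4·F = (4.5000,2.6250)

Fx=2.0000 Fy=-5.5000 x'=4.5000 y'=2.6250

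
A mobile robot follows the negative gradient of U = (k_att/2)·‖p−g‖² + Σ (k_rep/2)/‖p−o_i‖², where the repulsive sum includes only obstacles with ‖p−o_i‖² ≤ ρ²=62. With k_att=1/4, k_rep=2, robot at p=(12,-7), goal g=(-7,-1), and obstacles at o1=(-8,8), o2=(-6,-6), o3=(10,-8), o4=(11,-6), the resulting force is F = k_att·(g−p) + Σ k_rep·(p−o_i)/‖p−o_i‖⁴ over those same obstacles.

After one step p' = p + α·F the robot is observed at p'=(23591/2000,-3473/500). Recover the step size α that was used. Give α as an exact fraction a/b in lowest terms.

α = 1/20

F_att = 1/4·(g−p) = 1/4·(-19,6) = (-4.7500,1.5000)
o1: d²=625 > ρ²=62 → inactive
o2: d²=325 > ρ²=62 → inactive
o3: d²=5 ≤ ρ²=62; F_rep = 2·(2,1)/5² = (0.1600,0.0800)
o4: d²=2 ≤ ρ²=62; F_rep = 2·(1,-1)/2² = (0.5000,-0.5000)
F = F_att + ΣF_rep = (-4.0900,1.0800)
Δp = p'−p = (-0.2045,0.0540); α = Δx/Fx = (-409/2000) / (-409/100) = 1/20
check: Δy/Fy = (27/500) / (27/25) = 1/20 ✓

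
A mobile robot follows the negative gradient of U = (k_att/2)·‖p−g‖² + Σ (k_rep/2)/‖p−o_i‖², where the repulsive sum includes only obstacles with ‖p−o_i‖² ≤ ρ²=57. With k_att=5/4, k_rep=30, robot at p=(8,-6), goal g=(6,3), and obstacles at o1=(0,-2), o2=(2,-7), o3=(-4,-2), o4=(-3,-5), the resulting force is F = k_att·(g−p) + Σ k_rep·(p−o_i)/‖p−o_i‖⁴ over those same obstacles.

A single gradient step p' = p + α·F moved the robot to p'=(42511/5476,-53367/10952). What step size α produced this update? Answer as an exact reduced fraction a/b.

F_att = 5/4·(g−p) = 5/4·(-2,9) = (-2.5000,11.2500)
o1: d²=80 > ρ²=57 → inactive
o2: d²=37 ≤ ρ²=57; F_rep = 30·(6,1)/37² = (0.1315,0.0219)
o3: d²=160 > ρ²=57 → inactive
o4: d²=122 > ρ²=57 → inactive
F = F_att + ΣF_rep = (-2.3685,11.2719)
Δp = p'−p = (-0.2369,1.1272); α = Δx/Fx = (-1297/5476) / (-6485/2738) = 1/10
check: Δy/Fy = (12345/10952) / (61725/5476) = 1/10 ✓

α = 1/10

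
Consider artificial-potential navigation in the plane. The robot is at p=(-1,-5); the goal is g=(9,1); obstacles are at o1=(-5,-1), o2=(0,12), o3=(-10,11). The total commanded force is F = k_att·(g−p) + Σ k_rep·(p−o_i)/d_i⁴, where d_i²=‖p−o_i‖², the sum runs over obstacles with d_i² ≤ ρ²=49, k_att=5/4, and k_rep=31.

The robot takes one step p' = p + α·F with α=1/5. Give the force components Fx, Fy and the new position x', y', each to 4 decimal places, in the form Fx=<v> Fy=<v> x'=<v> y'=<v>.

Fx=12.6211 Fy=7.3789 x'=1.5242 y'=-3.5242

F_att = 5/4·(g−p) = 5/4·(10,6) = (12.5000,7.5000)
o1: d²=32 ≤ ρ²=49; F_rep = 31·(4,-4)/32² = (0.1211,-0.1211)
o2: d²=290 > ρ²=49 → inactive
o3: d²=337 > ρ²=49 → inactive
F = F_att + ΣF_rep = (12.6211,7.3789)
p' = p + 1/5·F = (1.5242,-3.5242)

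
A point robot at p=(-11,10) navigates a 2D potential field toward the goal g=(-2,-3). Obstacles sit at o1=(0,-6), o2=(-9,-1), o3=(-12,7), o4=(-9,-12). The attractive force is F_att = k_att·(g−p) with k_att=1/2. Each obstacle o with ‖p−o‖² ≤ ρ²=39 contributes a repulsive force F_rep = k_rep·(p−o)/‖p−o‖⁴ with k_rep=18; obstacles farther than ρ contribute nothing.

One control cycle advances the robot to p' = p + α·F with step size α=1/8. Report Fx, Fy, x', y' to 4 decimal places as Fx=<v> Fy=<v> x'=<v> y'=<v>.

F_att = 1/2·(g−p) = 1/2·(9,-13) = (4.5000,-6.5000)
o1: d²=377 > ρ²=39 → inactive
o2: d²=125 > ρ²=39 → inactive
o3: d²=10 ≤ ρ²=39; F_rep = 18·(1,3)/10² = (0.1800,0.5400)
o4: d²=488 > ρ²=39 → inactive
F = F_att + ΣF_rep = (4.6800,-5.9600)
p' = p + 1/8·F = (-10.4150,9.2550)

Fx=4.6800 Fy=-5.9600 x'=-10.4150 y'=9.2550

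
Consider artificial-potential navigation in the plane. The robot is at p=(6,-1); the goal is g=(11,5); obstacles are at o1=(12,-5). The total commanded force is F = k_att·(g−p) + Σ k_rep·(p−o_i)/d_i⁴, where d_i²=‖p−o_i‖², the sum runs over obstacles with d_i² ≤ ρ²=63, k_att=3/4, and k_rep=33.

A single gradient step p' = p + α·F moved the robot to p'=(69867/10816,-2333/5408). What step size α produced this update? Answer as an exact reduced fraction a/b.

F_att = 3/4·(g−p) = 3/4·(5,6) = (3.7500,4.5000)
o1: d²=52 ≤ ρ²=63; F_rep = 33·(-6,4)/52² = (-0.0732,0.0488)
F = F_att + ΣF_rep = (3.6768,4.5488)
Δp = p'−p = (0.4596,0.5686); α = Δx/Fx = (4971/10816) / (4971/1352) = 1/8
check: Δy/Fy = (3075/5408) / (3075/676) = 1/8 ✓

α = 1/8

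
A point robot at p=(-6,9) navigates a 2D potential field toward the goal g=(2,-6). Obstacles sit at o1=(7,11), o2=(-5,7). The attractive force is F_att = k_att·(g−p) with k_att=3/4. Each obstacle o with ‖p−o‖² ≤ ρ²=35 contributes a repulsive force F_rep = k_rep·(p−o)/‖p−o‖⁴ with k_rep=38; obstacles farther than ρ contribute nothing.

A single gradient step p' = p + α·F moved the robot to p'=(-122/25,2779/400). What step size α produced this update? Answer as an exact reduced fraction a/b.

α = 1/4

F_att = 3/4·(g−p) = 3/4·(8,-15) = (6.0000,-11.2500)
o1: d²=173 > ρ²=35 → inactive
o2: d²=5 ≤ ρ²=35; F_rep = 38·(-1,2)/5² = (-1.5200,3.0400)
F = F_att + ΣF_rep = (4.4800,-8.2100)
Δp = p'−p = (1.1200,-2.0525); α = Δx/Fx = (28/25) / (112/25) = 1/4
check: Δy/Fy = (-821/400) / (-821/100) = 1/4 ✓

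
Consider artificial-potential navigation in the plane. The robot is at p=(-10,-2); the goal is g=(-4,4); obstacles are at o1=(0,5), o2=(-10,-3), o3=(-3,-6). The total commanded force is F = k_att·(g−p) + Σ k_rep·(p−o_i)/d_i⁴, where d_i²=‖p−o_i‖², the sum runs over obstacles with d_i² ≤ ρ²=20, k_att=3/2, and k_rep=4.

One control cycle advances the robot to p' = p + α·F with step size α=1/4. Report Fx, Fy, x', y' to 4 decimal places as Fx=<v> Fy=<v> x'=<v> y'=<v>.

F_att = 3/2·(g−p) = 3/2·(6,6) = (9.0000,9.0000)
o1: d²=149 > ρ²=20 → inactive
o2: d²=1 ≤ ρ²=20; F_rep = 4·(0,1)/1² = (0.0000,4.0000)
o3: d²=65 > ρ²=20 → inactive
F = F_att + ΣF_rep = (9.0000,13.0000)
p' = p + 1/4·F = (-7.7500,1.2500)

Fx=9.0000 Fy=13.0000 x'=-7.7500 y'=1.2500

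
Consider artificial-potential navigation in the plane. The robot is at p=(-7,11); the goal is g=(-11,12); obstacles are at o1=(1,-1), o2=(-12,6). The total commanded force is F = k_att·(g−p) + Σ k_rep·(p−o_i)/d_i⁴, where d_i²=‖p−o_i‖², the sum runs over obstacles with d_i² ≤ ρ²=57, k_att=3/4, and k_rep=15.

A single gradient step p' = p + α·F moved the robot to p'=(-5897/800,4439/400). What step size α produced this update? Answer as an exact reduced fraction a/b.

α = 1/8

F_att = 3/4·(g−p) = 3/4·(-4,1) = (-3.0000,0.7500)
o1: d²=208 > ρ²=57 → inactive
o2: d²=50 ≤ ρ²=57; F_rep = 15·(5,5)/50² = (0.0300,0.0300)
F = F_att + ΣF_rep = (-2.9700,0.7800)
Δp = p'−p = (-0.3713,0.0975); α = Δx/Fx = (-297/800) / (-297/100) = 1/8
check: Δy/Fy = (39/400) / (39/50) = 1/8 ✓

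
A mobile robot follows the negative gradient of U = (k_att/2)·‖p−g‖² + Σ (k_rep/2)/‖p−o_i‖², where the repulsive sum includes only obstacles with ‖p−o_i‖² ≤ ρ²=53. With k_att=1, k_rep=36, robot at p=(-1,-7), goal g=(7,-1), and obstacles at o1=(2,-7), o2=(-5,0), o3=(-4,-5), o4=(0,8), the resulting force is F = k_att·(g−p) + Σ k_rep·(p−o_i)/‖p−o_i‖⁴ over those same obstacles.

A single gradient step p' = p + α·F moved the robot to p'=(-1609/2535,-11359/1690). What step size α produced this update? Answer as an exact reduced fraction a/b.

F_att = 1·(g−p) = 1·(8,6) = (8.0000,6.0000)
o1: d²=9 ≤ ρ²=53; F_rep = 36·(-3,0)/9² = (-1.3333,0.0000)
o2: d²=65 > ρ²=53 → inactive
o3: d²=13 ≤ ρ²=53; F_rep = 36·(3,-2)/13² = (0.6391,-0.4260)
o4: d²=226 > ρ²=53 → inactive
F = F_att + ΣF_rep = (7.3057,5.5740)
Δp = p'−p = (0.3653,0.2787); α = Δx/Fx = (926/2535) / (3704/507) = 1/20
check: Δy/Fy = (471/1690) / (942/169) = 1/20 ✓

α = 1/20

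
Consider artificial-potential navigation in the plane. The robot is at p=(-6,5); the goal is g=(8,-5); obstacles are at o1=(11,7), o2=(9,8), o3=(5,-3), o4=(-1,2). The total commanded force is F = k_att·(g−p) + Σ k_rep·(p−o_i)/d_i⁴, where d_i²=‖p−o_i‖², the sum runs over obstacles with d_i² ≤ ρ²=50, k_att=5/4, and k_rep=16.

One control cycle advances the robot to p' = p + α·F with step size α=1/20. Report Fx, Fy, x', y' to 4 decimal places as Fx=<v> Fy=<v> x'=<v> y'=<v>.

F_att = 5/4·(g−p) = 5/4·(14,-10) = (17.5000,-12.5000)
o1: d²=293 > ρ²=50 → inactive
o2: d²=234 > ρ²=50 → inactive
o3: d²=185 > ρ²=50 → inactive
o4: d²=34 ≤ ρ²=50; F_rep = 16·(-5,3)/34² = (-0.0692,0.0415)
F = F_att + ΣF_rep = (17.4308,-12.4585)
p' = p + 1/20·F = (-5.1285,4.3771)

Fx=17.4308 Fy=-12.4585 x'=-5.1285 y'=4.3771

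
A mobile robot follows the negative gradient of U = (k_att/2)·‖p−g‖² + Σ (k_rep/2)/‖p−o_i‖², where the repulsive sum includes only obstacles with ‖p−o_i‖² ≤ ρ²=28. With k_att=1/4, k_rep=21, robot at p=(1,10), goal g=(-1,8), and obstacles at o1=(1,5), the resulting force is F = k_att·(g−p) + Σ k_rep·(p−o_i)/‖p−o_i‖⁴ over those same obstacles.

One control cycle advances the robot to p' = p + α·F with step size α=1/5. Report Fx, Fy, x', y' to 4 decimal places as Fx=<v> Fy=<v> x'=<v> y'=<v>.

Fx=-0.5000 Fy=-0.3320 x'=0.9000 y'=9.9336

F_att = 1/4·(g−p) = 1/4·(-2,-2) = (-0.5000,-0.5000)
o1: d²=25 ≤ ρ²=28; F_rep = 21·(0,5)/25² = (0.0000,0.1680)
F = F_att + ΣF_rep = (-0.5000,-0.3320)
p' = p + 1/5·F = (0.9000,9.9336)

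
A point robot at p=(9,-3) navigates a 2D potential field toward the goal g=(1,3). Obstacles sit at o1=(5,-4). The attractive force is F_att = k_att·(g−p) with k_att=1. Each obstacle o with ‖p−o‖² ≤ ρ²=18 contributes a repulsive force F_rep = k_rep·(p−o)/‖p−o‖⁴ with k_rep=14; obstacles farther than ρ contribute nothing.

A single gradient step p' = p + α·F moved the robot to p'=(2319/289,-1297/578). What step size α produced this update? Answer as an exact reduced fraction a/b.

α = 1/8

F_att = 1·(g−p) = 1·(-8,6) = (-8.0000,6.0000)
o1: d²=17 ≤ ρ²=18; F_rep = 14·(4,1)/17² = (0.1938,0.0484)
F = F_att + ΣF_rep = (-7.8062,6.0484)
Δp = p'−p = (-0.9758,0.7561); α = Δx/Fx = (-282/289) / (-2256/289) = 1/8
check: Δy/Fy = (437/578) / (1748/289) = 1/8 ✓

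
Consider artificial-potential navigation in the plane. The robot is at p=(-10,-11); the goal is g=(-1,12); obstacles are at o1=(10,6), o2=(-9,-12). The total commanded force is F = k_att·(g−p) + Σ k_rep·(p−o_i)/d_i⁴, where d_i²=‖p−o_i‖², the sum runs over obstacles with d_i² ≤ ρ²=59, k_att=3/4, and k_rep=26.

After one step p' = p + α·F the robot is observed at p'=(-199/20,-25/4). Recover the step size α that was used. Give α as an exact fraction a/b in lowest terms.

F_att = 3/4·(g−p) = 3/4·(9,23) = (6.7500,17.2500)
o1: d²=689 > ρ²=59 → inactive
o2: d²=2 ≤ ρ²=59; F_rep = 26·(-1,1)/2² = (-6.5000,6.5000)
F = F_att + ΣF_rep = (0.2500,23.7500)
Δp = p'−p = (0.0500,4.7500); α = Δx/Fx = (1/20) / (1/4) = 1/5
check: Δy/Fy = (19/4) / (95/4) = 1/5 ✓

α = 1/5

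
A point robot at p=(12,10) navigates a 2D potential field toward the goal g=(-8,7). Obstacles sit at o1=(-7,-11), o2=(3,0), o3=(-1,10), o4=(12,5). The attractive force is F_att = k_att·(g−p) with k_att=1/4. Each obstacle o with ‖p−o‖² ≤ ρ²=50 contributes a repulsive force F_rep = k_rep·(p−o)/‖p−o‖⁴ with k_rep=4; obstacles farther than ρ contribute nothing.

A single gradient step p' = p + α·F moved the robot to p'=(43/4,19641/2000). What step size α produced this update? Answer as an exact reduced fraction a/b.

α = 1/4

F_att = 1/4·(g−p) = 1/4·(-20,-3) = (-5.0000,-0.7500)
o1: d²=802 > ρ²=50 → inactive
o2: d²=181 > ρ²=50 → inactive
o3: d²=169 > ρ²=50 → inactive
o4: d²=25 ≤ ρ²=50; F_rep = 4·(0,5)/25² = (0.0000,0.0320)
F = F_att + ΣF_rep = (-5.0000,-0.7180)
Δp = p'−p = (-1.2500,-0.1795); α = Δx/Fx = (-5/4) / (-5) = 1/4
check: Δy/Fy = (-359/2000) / (-359/500) = 1/4 ✓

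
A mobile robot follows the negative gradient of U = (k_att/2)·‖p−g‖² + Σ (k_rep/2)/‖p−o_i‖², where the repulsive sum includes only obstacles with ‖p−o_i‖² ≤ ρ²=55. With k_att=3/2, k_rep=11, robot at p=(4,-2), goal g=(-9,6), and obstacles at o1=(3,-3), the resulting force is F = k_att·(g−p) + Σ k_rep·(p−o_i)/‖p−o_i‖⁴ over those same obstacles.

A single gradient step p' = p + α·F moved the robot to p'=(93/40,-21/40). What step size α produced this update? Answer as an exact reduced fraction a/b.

α = 1/10

F_att = 3/2·(g−p) = 3/2·(-13,8) = (-19.5000,12.0000)
o1: d²=2 ≤ ρ²=55; F_rep = 11·(1,1)/2² = (2.7500,2.7500)
F = F_att + ΣF_rep = (-16.7500,14.7500)
Δp = p'−p = (-1.6750,1.4750); α = Δx/Fx = (-67/40) / (-67/4) = 1/10
check: Δy/Fy = (59/40) / (59/4) = 1/10 ✓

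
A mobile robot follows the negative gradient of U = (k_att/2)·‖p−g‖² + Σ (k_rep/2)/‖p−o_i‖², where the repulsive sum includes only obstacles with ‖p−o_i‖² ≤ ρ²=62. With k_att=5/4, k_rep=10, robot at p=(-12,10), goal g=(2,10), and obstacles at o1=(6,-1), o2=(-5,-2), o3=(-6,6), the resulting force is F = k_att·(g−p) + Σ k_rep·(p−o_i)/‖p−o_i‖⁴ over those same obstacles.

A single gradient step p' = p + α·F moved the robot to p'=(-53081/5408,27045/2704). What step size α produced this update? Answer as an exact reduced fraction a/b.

α = 1/8

F_att = 5/4·(g−p) = 5/4·(14,0) = (17.5000,0.0000)
o1: d²=445 > ρ²=62 → inactive
o2: d²=193 > ρ²=62 → inactive
o3: d²=52 ≤ ρ²=62; F_rep = 10·(-6,4)/52² = (-0.0222,0.0148)
F = F_att + ΣF_rep = (17.4778,0.0148)
Δp = p'−p = (2.1847,0.0018); α = Δx/Fx = (11815/5408) / (11815/676) = 1/8
check: Δy/Fy = (5/2704) / (5/338) = 1/8 ✓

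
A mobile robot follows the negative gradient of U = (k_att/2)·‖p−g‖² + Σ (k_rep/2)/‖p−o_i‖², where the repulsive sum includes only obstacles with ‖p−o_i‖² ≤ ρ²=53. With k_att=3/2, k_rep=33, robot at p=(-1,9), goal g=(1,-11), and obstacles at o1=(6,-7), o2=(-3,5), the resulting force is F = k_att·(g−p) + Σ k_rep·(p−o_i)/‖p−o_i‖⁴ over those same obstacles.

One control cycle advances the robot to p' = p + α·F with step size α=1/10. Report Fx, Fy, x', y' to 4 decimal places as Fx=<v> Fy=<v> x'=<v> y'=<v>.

F_att = 3/2·(g−p) = 3/2·(2,-20) = (3.0000,-30.0000)
o1: d²=305 > ρ²=53 → inactive
o2: d²=20 ≤ ρ²=53; F_rep = 33·(2,4)/20² = (0.1650,0.3300)
F = F_att + ΣF_rep = (3.1650,-29.6700)
p' = p + 1/10·F = (-0.6835,6.0330)

Fx=3.1650 Fy=-29.6700 x'=-0.6835 y'=6.0330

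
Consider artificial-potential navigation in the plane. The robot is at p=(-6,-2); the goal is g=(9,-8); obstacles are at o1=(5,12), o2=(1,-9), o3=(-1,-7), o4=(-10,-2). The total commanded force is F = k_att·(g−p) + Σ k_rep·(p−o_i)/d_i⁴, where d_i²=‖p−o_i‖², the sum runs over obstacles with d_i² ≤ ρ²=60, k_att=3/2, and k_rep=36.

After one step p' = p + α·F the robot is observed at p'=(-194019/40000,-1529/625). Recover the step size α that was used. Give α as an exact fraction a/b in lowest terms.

F_att = 3/2·(g−p) = 3/2·(15,-6) = (22.5000,-9.0000)
o1: d²=317 > ρ²=60 → inactive
o2: d²=98 > ρ²=60 → inactive
o3: d²=50 ≤ ρ²=60; F_rep = 36·(-5,5)/50² = (-0.0720,0.0720)
o4: d²=16 ≤ ρ²=60; F_rep = 36·(4,0)/16² = (0.5625,0.0000)
F = F_att + ΣF_rep = (22.9905,-8.9280)
Δp = p'−p = (1.1495,-0.4464); α = Δx/Fx = (45981/40000) / (45981/2000) = 1/20
check: Δy/Fy = (-279/625) / (-1116/125) = 1/20 ✓

α = 1/20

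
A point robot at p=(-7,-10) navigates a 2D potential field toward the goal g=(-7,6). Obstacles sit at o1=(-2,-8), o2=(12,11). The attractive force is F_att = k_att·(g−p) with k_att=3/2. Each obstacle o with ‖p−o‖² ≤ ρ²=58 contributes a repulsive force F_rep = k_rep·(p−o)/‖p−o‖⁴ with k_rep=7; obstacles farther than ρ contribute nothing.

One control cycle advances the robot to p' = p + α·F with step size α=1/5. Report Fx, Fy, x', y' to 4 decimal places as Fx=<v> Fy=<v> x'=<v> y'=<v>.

F_att = 3/2·(g−p) = 3/2·(0,16) = (0.0000,24.0000)
o1: d²=29 ≤ ρ²=58; F_rep = 7·(-5,-2)/29² = (-0.0416,-0.0166)
o2: d²=802 > ρ²=58 → inactive
F = F_att + ΣF_rep = (-0.0416,23.9834)
p' = p + 1/5·F = (-7.0083,-5.2033)

Fx=-0.0416 Fy=23.9834 x'=-7.0083 y'=-5.2033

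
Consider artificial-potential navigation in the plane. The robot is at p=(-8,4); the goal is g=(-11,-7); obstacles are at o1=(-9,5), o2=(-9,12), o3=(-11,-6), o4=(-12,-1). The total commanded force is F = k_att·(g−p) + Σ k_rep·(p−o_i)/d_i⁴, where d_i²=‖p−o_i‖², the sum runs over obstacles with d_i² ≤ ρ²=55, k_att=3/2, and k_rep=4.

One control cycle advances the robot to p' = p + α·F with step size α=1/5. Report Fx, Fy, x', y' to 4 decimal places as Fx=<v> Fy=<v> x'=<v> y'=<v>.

F_att = 3/2·(g−p) = 3/2·(-3,-11) = (-4.5000,-16.5000)
o1: d²=2 ≤ ρ²=55; F_rep = 4·(1,-1)/2² = (1.0000,-1.0000)
o2: d²=65 > ρ²=55 → inactive
o3: d²=109 > ρ²=55 → inactive
o4: d²=41 ≤ ρ²=55; F_rep = 4·(4,5)/41² = (0.0095,0.0119)
F = F_att + ΣF_rep = (-3.4905,-17.4881)
p' = p + 1/5·F = (-8.6981,0.5024)

Fx=-3.4905 Fy=-17.4881 x'=-8.6981 y'=0.5024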